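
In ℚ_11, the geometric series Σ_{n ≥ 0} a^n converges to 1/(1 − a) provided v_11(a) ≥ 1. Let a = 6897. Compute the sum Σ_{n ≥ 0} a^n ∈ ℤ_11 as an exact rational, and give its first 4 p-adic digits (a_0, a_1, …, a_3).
Σ a^n = 1/(1 − a) = -1/6896;  first 4 digits = (1, 0, 2, 5)

v_11(a) = 2 ≥ 1, so the series converges in ℤ_11 to 1/(1 − a) = 1/(1 − 6897) = -1/6896. Expand this rational in ℤ_11: compute digits iteratively via d_i = x_i mod 11, x_{i+1} = (x_i − d_i)/11. The first 4 digits are (1, 0, 2, 5).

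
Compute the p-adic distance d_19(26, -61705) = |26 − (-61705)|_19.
d_19(26, -61705) = 1/6859

Step 1 — x − y = 26 − (-61705) = 61731. Step 2 — v_19(61731) = 3 (factor: 61731 = (19^3 · 9); the sign does not affect v_p). Step 3 — |x − y|_19 = 19^{-3} = 1/6859.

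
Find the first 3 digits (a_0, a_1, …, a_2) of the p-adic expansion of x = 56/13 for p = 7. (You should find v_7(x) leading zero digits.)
(a_0, …, a_2) = (0, 6, 3)

v_7(56/13) = 1, so a_0 = ... = a_0 = 0. Factor out: x = 7^1 · u with u = 8/13 a unit in ℤ_7. Expand u iteratively via a_{v+i} = u_i mod 7, u_{i+1} = (u_i − a_{v+i})/7:
  u_0 = 8/13;  a_1 = 6;  u_1 = (u_0 − 6)/7 = -10/13
  u_1 = -10/13;  a_2 = 3;  u_2 = (u_1 − 3)/7 = -7/13
Digits: (0, 6, 3).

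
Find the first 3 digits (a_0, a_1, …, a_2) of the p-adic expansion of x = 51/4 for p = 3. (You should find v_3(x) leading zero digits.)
(a_0, …, a_2) = (0, 2, 0)

v_3(51/4) = 1, so a_0 = ... = a_0 = 0. Factor out: x = 3^1 · u with u = 17/4 a unit in ℤ_3. Expand u iteratively via a_{v+i} = u_i mod 3, u_{i+1} = (u_i − a_{v+i})/3:
  u_0 = 17/4;  a_1 = 2;  u_1 = (u_0 − 2)/3 = 3/4
  u_1 = 3/4;  a_2 = 0;  u_2 = (u_1 − 0)/3 = 1/4
Digits: (0, 2, 0).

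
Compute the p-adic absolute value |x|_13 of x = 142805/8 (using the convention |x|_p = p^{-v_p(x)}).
|142805/8|_13 = 1/28561

Step 1 — compute v_13(x) by factoring powers of 13 out of the numerator and denominator: v_13(142805/8) = 4. Step 2 — apply |x|_p = p^{-v_p(x)} = 13^{-4} = 1/28561.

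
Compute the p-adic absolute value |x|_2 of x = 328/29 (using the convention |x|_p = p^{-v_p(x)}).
|328/29|_2 = 1/8

Step 1 — compute v_2(x) by factoring powers of 2 out of the numerator and denominator: v_2(328/29) = 3. Step 2 — apply |x|_p = p^{-v_p(x)} = 2^{-3} = 1/8.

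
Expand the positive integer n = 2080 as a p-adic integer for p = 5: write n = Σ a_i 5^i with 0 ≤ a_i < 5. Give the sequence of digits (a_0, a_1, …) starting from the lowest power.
(a_0, a_1, …) = (0, 1, 3, 1, 3)

Repeated division by 5 gives the digits low-to-high: 2080 = 1·5^1 + 3·5^2 + 1·5^3 + 3·5^4. Digit sequence: (0, 1, 3, 1, 3).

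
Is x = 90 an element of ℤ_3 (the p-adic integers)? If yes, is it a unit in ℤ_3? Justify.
x ∈ ℤ_3 but not a unit; v_3(x) = 2 > 0

ℤ_3 = {x ∈ ℚ_3 : v_3(x) ≥ 0} and ℤ_3^× = {x ∈ ℤ_3 : v_3(x) = 0}. Here v_3(90) = v_3(num) − v_3(den) = 2; compare against these criteria.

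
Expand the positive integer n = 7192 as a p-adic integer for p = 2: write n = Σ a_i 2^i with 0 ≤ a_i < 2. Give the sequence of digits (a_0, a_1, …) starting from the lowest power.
(a_0, a_1, …) = (0, 0, 0, 1, 1, 0, 0, 0, 0, 0, 1, 1, 1)

Repeated division by 2 gives the digits low-to-high: 7192 = 1·2^3 + 1·2^4 + 1·2^10 + 1·2^11 + 1·2^12. Digit sequence: (0, 0, 0, 1, 1, 0, 0, 0, 0, 0, 1, 1, 1).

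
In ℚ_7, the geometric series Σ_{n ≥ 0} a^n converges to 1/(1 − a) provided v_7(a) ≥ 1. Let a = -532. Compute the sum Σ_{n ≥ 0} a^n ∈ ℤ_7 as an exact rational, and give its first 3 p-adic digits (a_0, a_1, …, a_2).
Σ a^n = 1/(1 − a) = 1/533;  first 3 digits = (1, 1, 4)

v_7(a) = 1 ≥ 1, so the series converges in ℤ_7 to 1/(1 − a) = 1/(1 − (-532)) = 1/533. Expand this rational in ℤ_7: compute digits iteratively via d_i = x_i mod 7, x_{i+1} = (x_i − d_i)/7. The first 3 digits are (1, 1, 4).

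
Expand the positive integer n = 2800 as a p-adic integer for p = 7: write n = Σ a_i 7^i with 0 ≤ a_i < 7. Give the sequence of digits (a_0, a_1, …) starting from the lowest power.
(a_0, a_1, …) = (0, 1, 1, 1, 1)

Repeated division by 7 gives the digits low-to-high: 2800 = 1·7^1 + 1·7^2 + 1·7^3 + 1·7^4. Digit sequence: (0, 1, 1, 1, 1).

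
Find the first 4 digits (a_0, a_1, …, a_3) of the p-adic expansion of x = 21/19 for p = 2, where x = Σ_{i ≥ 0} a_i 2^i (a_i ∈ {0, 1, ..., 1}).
(a_0, …, a_3) = (1, 1, 1, 0)

v_2(21/19) = 0 (numerator and denominator both coprime to 2), so x ∈ ℤ_2^×. Compute digits iteratively via a_i = x_i mod 2, x_{i+1} = (x_i − a_i)/2, with x_0 = x:
  x_0 = 21/19;  a_0 = 1;  x_1 = (x_0 − 1)/2 = 1/19
  x_1 = 1/19;  a_1 = 1;  x_2 = (x_1 − 1)/2 = -9/19
  x_2 = -9/19;  a_2 = 1;  x_3 = (x_2 − 1)/2 = -14/19
  x_3 = -14/19;  a_3 = 0;  x_4 = (x_3 − 0)/2 = -7/19
Digits: (1, 1, 1, 0).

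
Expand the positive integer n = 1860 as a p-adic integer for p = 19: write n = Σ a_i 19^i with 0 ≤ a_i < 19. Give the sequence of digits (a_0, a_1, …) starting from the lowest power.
(a_0, a_1, …) = (17, 2, 5)

Repeated division by 19 gives the digits low-to-high: 1860 = 17 + 2·19^1 + 5·19^2. Digit sequence: (17, 2, 5).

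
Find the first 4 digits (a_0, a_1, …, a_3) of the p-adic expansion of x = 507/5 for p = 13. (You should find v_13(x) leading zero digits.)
(a_0, …, a_3) = (0, 0, 11, 7)

v_13(507/5) = 2, so a_0 = ... = a_1 = 0. Factor out: x = 13^2 · u with u = 3/5 a unit in ℤ_13. Expand u iteratively via a_{v+i} = u_i mod 13, u_{i+1} = (u_i − a_{v+i})/13:
  u_0 = 3/5;  a_2 = 11;  u_1 = (u_0 − 11)/13 = -4/5
  u_1 = -4/5;  a_3 = 7;  u_2 = (u_1 − 7)/13 = -3/5
Digits: (0, 0, 11, 7).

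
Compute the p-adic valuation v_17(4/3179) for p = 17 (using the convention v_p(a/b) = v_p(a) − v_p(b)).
v_17(4/3179) = -2

Factor powers of 17 from the numerator and denominator of the reduced fraction: 4 = 17^0 · 4 and 3179 = 17^2 · 11. Apply v_p(a/b) = v_p(a) − v_p(b): v_17(4/3179) = 0 − 2 = -2.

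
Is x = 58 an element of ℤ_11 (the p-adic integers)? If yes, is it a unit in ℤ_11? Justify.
x ∈ ℤ_11^× (unit); v_11(x) = 0

ℤ_11 = {x ∈ ℚ_11 : v_11(x) ≥ 0} and ℤ_11^× = {x ∈ ℤ_11 : v_11(x) = 0}. Here v_11(58) = v_11(num) − v_11(den) = 0; compare against these criteria.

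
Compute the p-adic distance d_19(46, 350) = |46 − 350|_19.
d_19(46, 350) = 1/19

Step 1 — x − y = 46 − 350 = -304. Step 2 — v_19(-304) = 1 (factor: -304 = −(19^1 · 16); the sign does not affect v_p). Step 3 — |x − y|_19 = 19^{-1} = 1/19.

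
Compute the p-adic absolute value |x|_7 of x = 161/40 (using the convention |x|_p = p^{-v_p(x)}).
|161/40|_7 = 1/7

Step 1 — compute v_7(x) by factoring powers of 7 out of the numerator and denominator: v_7(161/40) = 1. Step 2 — apply |x|_p = p^{-v_p(x)} = 7^{-1} = 1/7.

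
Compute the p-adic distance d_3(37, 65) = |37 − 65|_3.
d_3(37, 65) = 1

Step 1 — x − y = 37 − 65 = -28. Step 2 — v_3(-28) = 0 (factor: -28 = −(3^0 · 28); the sign does not affect v_p). Step 3 — |x − y|_3 = 3^{0} = 1.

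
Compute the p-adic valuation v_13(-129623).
v_13(-129623) = 3

v_13(n) is the largest exponent k such that 13^k divides n. Factor out: -129623 = -13^3 · 59. (Sign doesn't affect v_p.) So v_13(-129623) = 3.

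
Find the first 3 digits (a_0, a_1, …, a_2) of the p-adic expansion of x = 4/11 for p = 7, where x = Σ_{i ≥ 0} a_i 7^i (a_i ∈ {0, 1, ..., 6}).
(a_0, …, a_2) = (1, 5, 5)

v_7(4/11) = 0 (numerator and denominator both coprime to 7), so x ∈ ℤ_7^×. Compute digits iteratively via a_i = x_i mod 7, x_{i+1} = (x_i − a_i)/7, with x_0 = x:
  x_0 = 4/11;  a_0 = 1;  x_1 = (x_0 − 1)/7 = -1/11
  x_1 = -1/11;  a_1 = 5;  x_2 = (x_1 − 5)/7 = -8/11
  x_2 = -8/11;  a_2 = 5;  x_3 = (x_2 − 5)/7 = -9/11
Digits: (1, 5, 5).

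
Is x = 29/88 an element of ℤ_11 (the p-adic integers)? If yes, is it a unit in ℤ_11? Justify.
x ∉ ℤ_11 (v_11(x) = -1 < 0)

ℤ_11 = {x ∈ ℚ_11 : v_11(x) ≥ 0} and ℤ_11^× = {x ∈ ℤ_11 : v_11(x) = 0}. Here v_11(29/88) = v_11(num) − v_11(den) = -1; compare against these criteria.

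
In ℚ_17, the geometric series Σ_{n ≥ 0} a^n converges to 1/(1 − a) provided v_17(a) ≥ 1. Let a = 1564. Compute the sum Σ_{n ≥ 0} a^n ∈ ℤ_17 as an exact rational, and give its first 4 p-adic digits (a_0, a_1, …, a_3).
Σ a^n = 1/(1 − a) = -1/1563;  first 4 digits = (1, 7, 3, 8)

v_17(a) = 1 ≥ 1, so the series converges in ℤ_17 to 1/(1 − a) = 1/(1 − 1564) = -1/1563. Expand this rational in ℤ_17: compute digits iteratively via d_i = x_i mod 17, x_{i+1} = (x_i − d_i)/17. The first 4 digits are (1, 7, 3, 8).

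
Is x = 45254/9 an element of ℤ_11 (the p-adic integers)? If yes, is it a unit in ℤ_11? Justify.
x ∈ ℤ_11 but not a unit; v_11(x) = 3 > 0

ℤ_11 = {x ∈ ℚ_11 : v_11(x) ≥ 0} and ℤ_11^× = {x ∈ ℤ_11 : v_11(x) = 0}. Here v_11(45254/9) = v_11(num) − v_11(den) = 3; compare against these criteria.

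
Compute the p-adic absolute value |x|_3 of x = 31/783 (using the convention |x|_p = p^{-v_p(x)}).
|31/783|_3 = 27

Step 1 — compute v_3(x) by factoring powers of 3 out of the numerator and denominator: v_3(31/783) = -3. Step 2 — apply |x|_p = p^{-v_p(x)} = 3^{3} = 27.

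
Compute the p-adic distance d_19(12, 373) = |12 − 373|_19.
d_19(12, 373) = 1/361

Step 1 — x − y = 12 − 373 = -361. Step 2 — v_19(-361) = 2 (factor: -361 = −(19^2 · 1); the sign does not affect v_p). Step 3 — |x − y|_19 = 19^{-2} = 1/361.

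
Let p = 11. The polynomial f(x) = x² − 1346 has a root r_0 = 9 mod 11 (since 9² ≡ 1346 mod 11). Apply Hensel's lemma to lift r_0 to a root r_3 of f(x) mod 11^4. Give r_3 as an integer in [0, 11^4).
r_3 = 2264 (mod 14641)

Hensel's recurrence: r_{i+1} = r_i − f(r_i)·(f′(r_i))^{-1} mod 11^{i+2}, with f′(x) = 2x. Iterate:
  r_0 = 9 (mod 11)
  r_1 = 86 (mod 121)
  r_2 = 933 (mod 1331)
  r_3 = 2264 (mod 14641)
Final: r_3 = 2264, and one checks f(r_3) ≡ 0 mod 11^4.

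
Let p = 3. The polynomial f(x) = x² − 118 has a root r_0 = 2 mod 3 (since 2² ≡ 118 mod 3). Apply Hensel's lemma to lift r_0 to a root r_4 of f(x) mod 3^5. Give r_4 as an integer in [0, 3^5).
r_4 = 224 (mod 243)

Hensel's recurrence: r_{i+1} = r_i − f(r_i)·(f′(r_i))^{-1} mod 3^{i+2}, with f′(x) = 2x. Iterate:
  r_0 = 2 (mod 3)
  r_1 = 8 (mod 9)
  r_2 = 8 (mod 27)
  r_3 = 62 (mod 81)
  r_4 = 224 (mod 243)
Final: r_4 = 224, and one checks f(r_4) ≡ 0 mod 3^5.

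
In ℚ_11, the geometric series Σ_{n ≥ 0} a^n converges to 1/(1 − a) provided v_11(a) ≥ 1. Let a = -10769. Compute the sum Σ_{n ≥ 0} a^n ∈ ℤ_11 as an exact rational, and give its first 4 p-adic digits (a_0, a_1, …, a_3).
Σ a^n = 1/(1 − a) = 1/10770;  first 4 digits = (1, 0, 10, 2)

v_11(a) = 2 ≥ 1, so the series converges in ℤ_11 to 1/(1 − a) = 1/(1 − (-10769)) = 1/10770. Expand this rational in ℤ_11: compute digits iteratively via d_i = x_i mod 11, x_{i+1} = (x_i − d_i)/11. The first 4 digits are (1, 0, 10, 2).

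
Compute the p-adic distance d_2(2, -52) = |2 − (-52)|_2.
d_2(2, -52) = 1/2

Step 1 — x − y = 2 − (-52) = 54. Step 2 — v_2(54) = 1 (factor: 54 = (2^1 · 27); the sign does not affect v_p). Step 3 — |x − y|_2 = 2^{-1} = 1/2.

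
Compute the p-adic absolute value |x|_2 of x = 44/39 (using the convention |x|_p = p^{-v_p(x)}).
|44/39|_2 = 1/4

Step 1 — compute v_2(x) by factoring powers of 2 out of the numerator and denominator: v_2(44/39) = 2. Step 2 — apply |x|_p = p^{-v_p(x)} = 2^{-2} = 1/4.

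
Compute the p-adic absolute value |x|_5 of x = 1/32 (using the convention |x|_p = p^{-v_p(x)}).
|1/32|_5 = 1

Step 1 — compute v_5(x) by factoring powers of 5 out of the numerator and denominator: v_5(1/32) = 0. Step 2 — apply |x|_p = p^{-v_p(x)} = 5^{0} = 1.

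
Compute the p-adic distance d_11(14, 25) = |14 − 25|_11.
d_11(14, 25) = 1/11

Step 1 — x − y = 14 − 25 = -11. Step 2 — v_11(-11) = 1 (factor: -11 = −(11^1 · 1); the sign does not affect v_p). Step 3 — |x − y|_11 = 11^{-1} = 1/11.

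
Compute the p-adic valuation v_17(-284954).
v_17(-284954) = 3

v_17(n) is the largest exponent k such that 17^k divides n. Factor out: -284954 = -17^3 · 58. (Sign doesn't affect v_p.) So v_17(-284954) = 3.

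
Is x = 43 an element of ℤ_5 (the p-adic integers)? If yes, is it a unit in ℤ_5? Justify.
x ∈ ℤ_5^× (unit); v_5(x) = 0

ℤ_5 = {x ∈ ℚ_5 : v_5(x) ≥ 0} and ℤ_5^× = {x ∈ ℤ_5 : v_5(x) = 0}. Here v_5(43) = v_5(num) − v_5(den) = 0; compare against these criteria.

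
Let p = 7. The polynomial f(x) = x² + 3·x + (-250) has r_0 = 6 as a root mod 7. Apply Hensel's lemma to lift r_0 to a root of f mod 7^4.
r_3 = 2260 (mod 2401)

Hensel: r_{i+1} = r_i − f(r_i)·(f′(r_i))^{-1} mod 7^{i+2}, f′(x) = 2x + 3. Iterate:
  r_0 = 6 (mod 7)
  r_1 = 6 (mod 49)
  r_2 = 202 (mod 343)
  r_3 = 2260 (mod 2401)
Final: r = 2260 satisfies f(r) ≡ 0 mod 7^4.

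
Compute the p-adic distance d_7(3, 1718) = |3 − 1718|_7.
d_7(3, 1718) = 1/343

Step 1 — x − y = 3 − 1718 = -1715. Step 2 — v_7(-1715) = 3 (factor: -1715 = −(7^3 · 5); the sign does not affect v_p). Step 3 — |x − y|_7 = 7^{-3} = 1/343.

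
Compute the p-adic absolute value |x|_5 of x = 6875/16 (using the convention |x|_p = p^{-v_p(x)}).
|6875/16|_5 = 1/625

Step 1 — compute v_5(x) by factoring powers of 5 out of the numerator and denominator: v_5(6875/16) = 4. Step 2 — apply |x|_p = p^{-v_p(x)} = 5^{-4} = 1/625.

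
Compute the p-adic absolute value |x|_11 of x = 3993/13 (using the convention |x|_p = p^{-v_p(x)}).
|3993/13|_11 = 1/1331

Step 1 — compute v_11(x) by factoring powers of 11 out of the numerator and denominator: v_11(3993/13) = 3. Step 2 — apply |x|_p = p^{-v_p(x)} = 11^{-3} = 1/1331.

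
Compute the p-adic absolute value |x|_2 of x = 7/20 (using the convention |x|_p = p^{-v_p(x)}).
|7/20|_2 = 4

Step 1 — compute v_2(x) by factoring powers of 2 out of the numerator and denominator: v_2(7/20) = -2. Step 2 — apply |x|_p = p^{-v_p(x)} = 2^{2} = 4.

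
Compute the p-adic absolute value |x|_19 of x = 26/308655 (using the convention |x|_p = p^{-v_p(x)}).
|26/308655|_19 = 6859

Step 1 — compute v_19(x) by factoring powers of 19 out of the numerator and denominator: v_19(26/308655) = -3. Step 2 — apply |x|_p = p^{-v_p(x)} = 19^{3} = 6859.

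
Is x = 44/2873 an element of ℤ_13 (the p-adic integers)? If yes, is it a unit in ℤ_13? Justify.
x ∉ ℤ_13 (v_13(x) = -2 < 0)

ℤ_13 = {x ∈ ℚ_13 : v_13(x) ≥ 0} and ℤ_13^× = {x ∈ ℤ_13 : v_13(x) = 0}. Here v_13(44/2873) = v_13(num) − v_13(den) = -2; compare against these criteria.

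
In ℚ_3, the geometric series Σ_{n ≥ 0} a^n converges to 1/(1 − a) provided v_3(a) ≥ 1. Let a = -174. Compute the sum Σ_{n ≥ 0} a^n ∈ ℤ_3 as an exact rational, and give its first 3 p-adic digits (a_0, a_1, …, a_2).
Σ a^n = 1/(1 − a) = 1/175;  first 3 digits = (1, 2, 2)

v_3(a) = 1 ≥ 1, so the series converges in ℤ_3 to 1/(1 − a) = 1/(1 − (-174)) = 1/175. Expand this rational in ℤ_3: compute digits iteratively via d_i = x_i mod 3, x_{i+1} = (x_i − d_i)/3. The first 3 digits are (1, 2, 2).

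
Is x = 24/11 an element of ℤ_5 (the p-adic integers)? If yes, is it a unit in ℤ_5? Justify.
x ∈ ℤ_5^× (unit); v_5(x) = 0

ℤ_5 = {x ∈ ℚ_5 : v_5(x) ≥ 0} and ℤ_5^× = {x ∈ ℤ_5 : v_5(x) = 0}. Here v_5(24/11) = v_5(num) − v_5(den) = 0; compare against these criteria.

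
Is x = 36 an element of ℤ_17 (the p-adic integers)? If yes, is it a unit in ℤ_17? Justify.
x ∈ ℤ_17^× (unit); v_17(x) = 0

ℤ_17 = {x ∈ ℚ_17 : v_17(x) ≥ 0} and ℤ_17^× = {x ∈ ℤ_17 : v_17(x) = 0}. Here v_17(36) = v_17(num) − v_17(den) = 0; compare against these criteria.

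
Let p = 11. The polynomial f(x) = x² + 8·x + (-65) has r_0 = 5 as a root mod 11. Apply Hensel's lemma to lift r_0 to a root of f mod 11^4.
r_3 = 5 (mod 14641)

Hensel: r_{i+1} = r_i − f(r_i)·(f′(r_i))^{-1} mod 11^{i+2}, f′(x) = 2x + 8. Iterate:
  r_0 = 5 (mod 11)
  r_1 = 5 (mod 121)
  r_2 = 5 (mod 1331)
  r_3 = 5 (mod 14641)
Final: r = 5 satisfies f(r) ≡ 0 mod 11^4.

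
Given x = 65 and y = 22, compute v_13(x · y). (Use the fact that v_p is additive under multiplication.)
v_13(1430) = 1

v_p(x) = 1 (factor: 65 = 13^1 · 5); v_p(y) = 0 (factor: 22 = 13^0 · 22). Additivity: v_p(xy) = v_p(x) + v_p(y) = 1 + 0 = 1. (Direct check: xy = 1430 = 13^1 · (110).)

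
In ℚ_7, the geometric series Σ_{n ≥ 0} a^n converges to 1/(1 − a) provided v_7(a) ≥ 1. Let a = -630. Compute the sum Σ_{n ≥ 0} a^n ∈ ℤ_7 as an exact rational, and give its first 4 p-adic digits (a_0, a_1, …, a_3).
Σ a^n = 1/(1 − a) = 1/631;  first 4 digits = (1, 1, 2, 1)

v_7(a) = 1 ≥ 1, so the series converges in ℤ_7 to 1/(1 − a) = 1/(1 − (-630)) = 1/631. Expand this rational in ℤ_7: compute digits iteratively via d_i = x_i mod 7, x_{i+1} = (x_i − d_i)/7. The first 4 digits are (1, 1, 2, 1).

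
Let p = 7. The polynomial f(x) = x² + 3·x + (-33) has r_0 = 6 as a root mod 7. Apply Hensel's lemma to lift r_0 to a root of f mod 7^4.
r_3 = 524 (mod 2401)

Hensel: r_{i+1} = r_i − f(r_i)·(f′(r_i))^{-1} mod 7^{i+2}, f′(x) = 2x + 3. Iterate:
  r_0 = 6 (mod 7)
  r_1 = 34 (mod 49)
  r_2 = 181 (mod 343)
  r_3 = 524 (mod 2401)
Final: r = 524 satisfies f(r) ≡ 0 mod 7^4.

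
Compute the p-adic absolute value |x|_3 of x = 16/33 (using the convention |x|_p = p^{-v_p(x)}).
|16/33|_3 = 3

Step 1 — compute v_3(x) by factoring powers of 3 out of the numerator and denominator: v_3(16/33) = -1. Step 2 — apply |x|_p = p^{-v_p(x)} = 3^{1} = 3.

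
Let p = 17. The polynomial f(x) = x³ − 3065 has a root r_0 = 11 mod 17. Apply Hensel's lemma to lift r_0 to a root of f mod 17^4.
r_3 = 24865 (mod 83521)

Hensel: r_{i+1} = r_i − f(r_i)/f′(r_i) mod 17^{i+2}, where f′(x) = 3x². Iterate:
  r_0 = 11 (mod 17)
  r_1 = 11 (mod 289)
  r_2 = 300 (mod 4913)
  r_3 = 24865 (mod 83521)
Final: r = 24865 with f(r) ≡ 0 mod 17^4.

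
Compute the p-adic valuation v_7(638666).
v_7(638666) = 5

v_7(n) is the largest exponent k such that 7^k divides n. Factor out: 638666 = 7^5 · 38. (Sign doesn't affect v_p.) So v_7(638666) = 5.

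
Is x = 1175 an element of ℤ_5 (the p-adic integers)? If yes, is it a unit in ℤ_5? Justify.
x ∈ ℤ_5 but not a unit; v_5(x) = 2 > 0

ℤ_5 = {x ∈ ℚ_5 : v_5(x) ≥ 0} and ℤ_5^× = {x ∈ ℤ_5 : v_5(x) = 0}. Here v_5(1175) = v_5(num) − v_5(den) = 2; compare against these criteria.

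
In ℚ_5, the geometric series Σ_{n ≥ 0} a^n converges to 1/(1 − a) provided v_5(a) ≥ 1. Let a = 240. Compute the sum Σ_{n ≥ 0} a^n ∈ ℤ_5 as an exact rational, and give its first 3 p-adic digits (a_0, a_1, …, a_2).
Σ a^n = 1/(1 − a) = -1/239;  first 3 digits = (1, 3, 3)

v_5(a) = 1 ≥ 1, so the series converges in ℤ_5 to 1/(1 − a) = 1/(1 − 240) = -1/239. Expand this rational in ℤ_5: compute digits iteratively via d_i = x_i mod 5, x_{i+1} = (x_i − d_i)/5. The first 3 digits are (1, 3, 3).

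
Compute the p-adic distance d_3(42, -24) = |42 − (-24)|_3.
d_3(42, -24) = 1/3

Step 1 — x − y = 42 − (-24) = 66. Step 2 — v_3(66) = 1 (factor: 66 = (3^1 · 22); the sign does not affect v_p). Step 3 — |x − y|_3 = 3^{-1} = 1/3.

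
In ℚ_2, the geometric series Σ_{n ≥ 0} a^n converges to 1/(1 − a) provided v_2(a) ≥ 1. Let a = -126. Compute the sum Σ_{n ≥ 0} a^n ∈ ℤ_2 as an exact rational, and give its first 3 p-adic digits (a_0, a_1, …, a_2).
Σ a^n = 1/(1 − a) = 1/127;  first 3 digits = (1, 1, 1)

v_2(a) = 1 ≥ 1, so the series converges in ℤ_2 to 1/(1 − a) = 1/(1 − (-126)) = 1/127. Expand this rational in ℤ_2: compute digits iteratively via d_i = x_i mod 2, x_{i+1} = (x_i − d_i)/2. The first 3 digits are (1, 1, 1).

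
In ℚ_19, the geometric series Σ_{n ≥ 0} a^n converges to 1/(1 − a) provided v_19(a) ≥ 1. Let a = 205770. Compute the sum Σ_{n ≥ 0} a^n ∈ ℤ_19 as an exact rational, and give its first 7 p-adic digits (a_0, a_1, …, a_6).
Σ a^n = 1/(1 − a) = -1/205769;  first 7 digits = (1, 0, 0, 11, 1, 0, 7)

v_19(a) = 3 ≥ 1, so the series converges in ℤ_19 to 1/(1 − a) = 1/(1 − 205770) = -1/205769. Expand this rational in ℤ_19: compute digits iteratively via d_i = x_i mod 19, x_{i+1} = (x_i − d_i)/19. The first 7 digits are (1, 0, 0, 11, 1, 0, 7).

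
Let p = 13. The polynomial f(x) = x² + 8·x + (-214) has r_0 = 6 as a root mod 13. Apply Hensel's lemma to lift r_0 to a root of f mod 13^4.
r_3 = 19701 (mod 28561)

Hensel: r_{i+1} = r_i − f(r_i)·(f′(r_i))^{-1} mod 13^{i+2}, f′(x) = 2x + 8. Iterate:
  r_0 = 6 (mod 13)
  r_1 = 97 (mod 169)
  r_2 = 2125 (mod 2197)
  r_3 = 19701 (mod 28561)
Final: r = 19701 satisfies f(r) ≡ 0 mod 13^4.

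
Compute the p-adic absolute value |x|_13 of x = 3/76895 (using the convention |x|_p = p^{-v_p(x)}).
|3/76895|_13 = 2197

Step 1 — compute v_13(x) by factoring powers of 13 out of the numerator and denominator: v_13(3/76895) = -3. Step 2 — apply |x|_p = p^{-v_p(x)} = 13^{3} = 2197.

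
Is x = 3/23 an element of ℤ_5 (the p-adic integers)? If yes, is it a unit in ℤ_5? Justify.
x ∈ ℤ_5^× (unit); v_5(x) = 0

ℤ_5 = {x ∈ ℚ_5 : v_5(x) ≥ 0} and ℤ_5^× = {x ∈ ℤ_5 : v_5(x) = 0}. Here v_5(3/23) = v_5(num) − v_5(den) = 0; compare against these criteria.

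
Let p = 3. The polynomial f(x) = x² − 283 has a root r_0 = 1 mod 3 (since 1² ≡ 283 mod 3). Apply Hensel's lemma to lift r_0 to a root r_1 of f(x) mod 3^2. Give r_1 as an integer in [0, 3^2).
r_1 = 7 (mod 9)

Hensel's recurrence: r_{i+1} = r_i − f(r_i)·(f′(r_i))^{-1} mod 3^{i+2}, with f′(x) = 2x. Iterate:
  r_0 = 1 (mod 3)
  r_1 = 7 (mod 9)
Final: r_1 = 7, and one checks f(r_1) ≡ 0 mod 3^2.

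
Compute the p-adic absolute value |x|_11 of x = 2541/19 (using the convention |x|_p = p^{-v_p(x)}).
|2541/19|_11 = 1/121

Step 1 — compute v_11(x) by factoring powers of 11 out of the numerator and denominator: v_11(2541/19) = 2. Step 2 — apply |x|_p = p^{-v_p(x)} = 11^{-2} = 1/121.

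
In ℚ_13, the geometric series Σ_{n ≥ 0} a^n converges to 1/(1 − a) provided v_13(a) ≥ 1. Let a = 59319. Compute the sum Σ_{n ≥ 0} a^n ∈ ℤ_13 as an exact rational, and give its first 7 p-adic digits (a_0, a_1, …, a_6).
Σ a^n = 1/(1 − a) = -1/59318;  first 7 digits = (1, 0, 0, 1, 2, 0, 1)

v_13(a) = 3 ≥ 1, so the series converges in ℤ_13 to 1/(1 − a) = 1/(1 − 59319) = -1/59318. Expand this rational in ℤ_13: compute digits iteratively via d_i = x_i mod 13, x_{i+1} = (x_i − d_i)/13. The first 7 digits are (1, 0, 0, 1, 2, 0, 1).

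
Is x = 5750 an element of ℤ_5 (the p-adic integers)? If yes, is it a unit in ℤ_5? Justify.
x ∈ ℤ_5 but not a unit; v_5(x) = 3 > 0

ℤ_5 = {x ∈ ℚ_5 : v_5(x) ≥ 0} and ℤ_5^× = {x ∈ ℤ_5 : v_5(x) = 0}. Here v_5(5750) = v_5(num) − v_5(den) = 3; compare against these criteria.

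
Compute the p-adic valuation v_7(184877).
v_7(184877) = 5

v_7(n) is the largest exponent k such that 7^k divides n. Factor out: 184877 = 7^5 · 11. (Sign doesn't affect v_p.) So v_7(184877) = 5.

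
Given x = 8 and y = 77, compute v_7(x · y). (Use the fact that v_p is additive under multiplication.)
v_7(616) = 1

v_p(x) = 0 (factor: 8 = 7^0 · 8); v_p(y) = 1 (factor: 77 = 7^1 · 11). Additivity: v_p(xy) = v_p(x) + v_p(y) = 0 + 1 = 1. (Direct check: xy = 616 = 7^1 · (88).)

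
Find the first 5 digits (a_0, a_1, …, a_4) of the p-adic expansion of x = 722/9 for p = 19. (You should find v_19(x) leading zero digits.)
(a_0, …, a_4) = (0, 0, 15, 14, 14)

v_19(722/9) = 2, so a_0 = ... = a_1 = 0. Factor out: x = 19^2 · u with u = 2/9 a unit in ℤ_19. Expand u iteratively via a_{v+i} = u_i mod 19, u_{i+1} = (u_i − a_{v+i})/19:
  u_0 = 2/9;  a_2 = 15;  u_1 = (u_0 − 15)/19 = -7/9
  u_1 = -7/9;  a_3 = 14;  u_2 = (u_1 − 14)/19 = -7/9
  u_2 = -7/9;  a_4 = 14;  u_3 = (u_2 − 14)/19 = -7/9
Digits: (0, 0, 15, 14, 14).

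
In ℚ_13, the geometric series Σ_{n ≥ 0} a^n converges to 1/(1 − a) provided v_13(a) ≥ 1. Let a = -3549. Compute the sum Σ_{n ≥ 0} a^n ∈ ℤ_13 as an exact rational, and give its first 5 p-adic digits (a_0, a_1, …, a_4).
Σ a^n = 1/(1 − a) = 1/3550;  first 5 digits = (1, 0, 5, 11, 11)

v_13(a) = 2 ≥ 1, so the series converges in ℤ_13 to 1/(1 − a) = 1/(1 − (-3549)) = 1/3550. Expand this rational in ℤ_13: compute digits iteratively via d_i = x_i mod 13, x_{i+1} = (x_i − d_i)/13. The first 5 digits are (1, 0, 5, 11, 11).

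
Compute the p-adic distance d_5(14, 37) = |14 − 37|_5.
d_5(14, 37) = 1

Step 1 — x − y = 14 − 37 = -23. Step 2 — v_5(-23) = 0 (factor: -23 = −(5^0 · 23); the sign does not affect v_p). Step 3 — |x − y|_5 = 5^{0} = 1.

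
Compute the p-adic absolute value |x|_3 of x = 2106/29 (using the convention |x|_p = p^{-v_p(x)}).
|2106/29|_3 = 1/81

Step 1 — compute v_3(x) by factoring powers of 3 out of the numerator and denominator: v_3(2106/29) = 4. Step 2 — apply |x|_p = p^{-v_p(x)} = 3^{-4} = 1/81.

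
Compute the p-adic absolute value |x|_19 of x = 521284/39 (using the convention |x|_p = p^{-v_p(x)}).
|521284/39|_19 = 1/130321

Step 1 — compute v_19(x) by factoring powers of 19 out of the numerator and denominator: v_19(521284/39) = 4. Step 2 — apply |x|_p = p^{-v_p(x)} = 19^{-4} = 1/130321.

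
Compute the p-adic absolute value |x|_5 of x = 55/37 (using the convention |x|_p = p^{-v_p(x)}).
|55/37|_5 = 1/5

Step 1 — compute v_5(x) by factoring powers of 5 out of the numerator and denominator: v_5(55/37) = 1. Step 2 — apply |x|_p = p^{-v_p(x)} = 5^{-1} = 1/5.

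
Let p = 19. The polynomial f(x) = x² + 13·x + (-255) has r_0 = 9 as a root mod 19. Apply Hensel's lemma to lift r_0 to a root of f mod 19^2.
r_1 = 104 (mod 361)

Hensel: r_{i+1} = r_i − f(r_i)·(f′(r_i))^{-1} mod 19^{i+2}, f′(x) = 2x + 13. Iterate:
  r_0 = 9 (mod 19)
  r_1 = 104 (mod 361)
Final: r = 104 satisfies f(r) ≡ 0 mod 19^2.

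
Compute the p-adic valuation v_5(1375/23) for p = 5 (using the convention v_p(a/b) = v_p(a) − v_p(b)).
v_5(1375/23) = 3

Factor powers of 5 from the numerator and denominator of the reduced fraction: 1375 = 5^3 · 11 and 23 = 5^0 · 23. Apply v_p(a/b) = v_p(a) − v_p(b): v_5(1375/23) = 3 − 0 = 3.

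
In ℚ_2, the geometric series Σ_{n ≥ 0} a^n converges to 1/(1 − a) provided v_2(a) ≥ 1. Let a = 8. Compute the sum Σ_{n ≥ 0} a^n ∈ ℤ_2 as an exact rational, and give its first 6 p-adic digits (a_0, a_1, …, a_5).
Σ a^n = 1/(1 − a) = -1/7;  first 6 digits = (1, 0, 0, 1, 0, 0)

v_2(a) = 3 ≥ 1, so the series converges in ℤ_2 to 1/(1 − a) = 1/(1 − 8) = -1/7. Expand this rational in ℤ_2: compute digits iteratively via d_i = x_i mod 2, x_{i+1} = (x_i − d_i)/2. The first 6 digits are (1, 0, 0, 1, 0, 0).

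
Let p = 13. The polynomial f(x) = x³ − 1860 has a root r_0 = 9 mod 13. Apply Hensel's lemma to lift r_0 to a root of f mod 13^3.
r_2 = 22 (mod 2197)

Hensel: r_{i+1} = r_i − f(r_i)/f′(r_i) mod 13^{i+2}, where f′(x) = 3x². Iterate:
  r_0 = 9 (mod 13)
  r_1 = 22 (mod 169)
  r_2 = 22 (mod 2197)
Final: r = 22 with f(r) ≡ 0 mod 13^3.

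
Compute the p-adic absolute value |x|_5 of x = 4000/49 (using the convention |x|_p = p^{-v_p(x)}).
|4000/49|_5 = 1/125

Step 1 — compute v_5(x) by factoring powers of 5 out of the numerator and denominator: v_5(4000/49) = 3. Step 2 — apply |x|_p = p^{-v_p(x)} = 5^{-3} = 1/125.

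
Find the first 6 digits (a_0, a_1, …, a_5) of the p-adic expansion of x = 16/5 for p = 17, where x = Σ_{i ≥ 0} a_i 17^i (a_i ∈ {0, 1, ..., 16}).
(a_0, …, a_5) = (10, 3, 10, 13, 6, 3)

v_17(16/5) = 0 (numerator and denominator both coprime to 17), so x ∈ ℤ_17^×. Compute digits iteratively via a_i = x_i mod 17, x_{i+1} = (x_i − a_i)/17, with x_0 = x:
  x_0 = 16/5;  a_0 = 10;  x_1 = (x_0 − 10)/17 = -2/5
  x_1 = -2/5;  a_1 = 3;  x_2 = (x_1 − 3)/17 = -1/5
  x_2 = -1/5;  a_2 = 10;  x_3 = (x_2 − 10)/17 = -3/5
  x_3 = -3/5;  a_3 = 13;  x_4 = (x_3 − 13)/17 = -4/5
  x_4 = -4/5;  a_4 = 6;  x_5 = (x_4 − 6)/17 = -2/5
  x_5 = -2/5;  a_5 = 3;  x_6 = (x_5 − 3)/17 = -1/5
Digits: (10, 3, 10, 13, 6, 3).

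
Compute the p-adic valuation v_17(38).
v_17(38) = 0

v_17(n) is the largest exponent k such that 17^k divides n. Factor out: 38 = 17^0 · 38. (Sign doesn't affect v_p.) So v_17(38) = 0.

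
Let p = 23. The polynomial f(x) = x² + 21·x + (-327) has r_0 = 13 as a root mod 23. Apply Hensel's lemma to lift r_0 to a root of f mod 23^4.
r_3 = 210969 (mod 279841)

Hensel: r_{i+1} = r_i − f(r_i)·(f′(r_i))^{-1} mod 23^{i+2}, f′(x) = 2x + 21. Iterate:
  r_0 = 13 (mod 23)
  r_1 = 427 (mod 529)
  r_2 = 4130 (mod 12167)
  r_3 = 210969 (mod 279841)
Final: r = 210969 satisfies f(r) ≡ 0 mod 23^4.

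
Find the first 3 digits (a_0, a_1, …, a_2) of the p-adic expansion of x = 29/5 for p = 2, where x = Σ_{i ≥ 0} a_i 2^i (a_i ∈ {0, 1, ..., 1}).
(a_0, …, a_2) = (1, 0, 0)

v_2(29/5) = 0 (numerator and denominator both coprime to 2), so x ∈ ℤ_2^×. Compute digits iteratively via a_i = x_i mod 2, x_{i+1} = (x_i − a_i)/2, with x_0 = x:
  x_0 = 29/5;  a_0 = 1;  x_1 = (x_0 − 1)/2 = 12/5
  x_1 = 12/5;  a_1 = 0;  x_2 = (x_1 − 0)/2 = 6/5
  x_2 = 6/5;  a_2 = 0;  x_3 = (x_2 − 0)/2 = 3/5
Digits: (1, 0, 0).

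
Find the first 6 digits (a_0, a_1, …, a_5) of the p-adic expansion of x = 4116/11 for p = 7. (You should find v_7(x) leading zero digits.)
(a_0, …, a_5) = (0, 0, 0, 3, 1, 3)

v_7(4116/11) = 3, so a_0 = ... = a_2 = 0. Factor out: x = 7^3 · u with u = 12/11 a unit in ℤ_7. Expand u iteratively via a_{v+i} = u_i mod 7, u_{i+1} = (u_i − a_{v+i})/7:
  u_0 = 12/11;  a_3 = 3;  u_1 = (u_0 − 3)/7 = -3/11
  u_1 = -3/11;  a_4 = 1;  u_2 = (u_1 − 1)/7 = -2/11
  u_2 = -2/11;  a_5 = 3;  u_3 = (u_2 − 3)/7 = -5/11
Digits: (0, 0, 0, 3, 1, 3).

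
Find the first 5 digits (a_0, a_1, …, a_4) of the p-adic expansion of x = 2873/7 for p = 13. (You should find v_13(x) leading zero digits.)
(a_0, …, a_4) = (0, 0, 8, 7, 5)

v_13(2873/7) = 2, so a_0 = ... = a_1 = 0. Factor out: x = 13^2 · u with u = 17/7 a unit in ℤ_13. Expand u iteratively via a_{v+i} = u_i mod 13, u_{i+1} = (u_i − a_{v+i})/13:
  u_0 = 17/7;  a_2 = 8;  u_1 = (u_0 − 8)/13 = -3/7
  u_1 = -3/7;  a_3 = 7;  u_2 = (u_1 − 7)/13 = -4/7
  u_2 = -4/7;  a_4 = 5;  u_3 = (u_2 − 5)/13 = -3/7
Digits: (0, 0, 8, 7, 5).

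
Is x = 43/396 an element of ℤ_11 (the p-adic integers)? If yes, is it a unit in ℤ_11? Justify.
x ∉ ℤ_11 (v_11(x) = -1 < 0)

ℤ_11 = {x ∈ ℚ_11 : v_11(x) ≥ 0} and ℤ_11^× = {x ∈ ℤ_11 : v_11(x) = 0}. Here v_11(43/396) = v_11(num) − v_11(den) = -1; compare against these criteria.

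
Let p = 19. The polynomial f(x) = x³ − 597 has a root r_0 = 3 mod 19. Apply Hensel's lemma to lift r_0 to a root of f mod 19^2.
r_1 = 345 (mod 361)

Hensel: r_{i+1} = r_i − f(r_i)/f′(r_i) mod 19^{i+2}, where f′(x) = 3x². Iterate:
  r_0 = 3 (mod 19)
  r_1 = 345 (mod 361)
Final: r = 345 with f(r) ≡ 0 mod 19^2.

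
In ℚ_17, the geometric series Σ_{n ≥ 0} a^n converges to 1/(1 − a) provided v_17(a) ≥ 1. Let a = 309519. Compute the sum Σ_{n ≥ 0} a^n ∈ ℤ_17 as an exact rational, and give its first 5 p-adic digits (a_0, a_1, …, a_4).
Σ a^n = 1/(1 − a) = -1/309518;  first 5 digits = (1, 0, 0, 12, 3)

v_17(a) = 3 ≥ 1, so the series converges in ℤ_17 to 1/(1 − a) = 1/(1 − 309519) = -1/309518. Expand this rational in ℤ_17: compute digits iteratively via d_i = x_i mod 17, x_{i+1} = (x_i − d_i)/17. The first 5 digits are (1, 0, 0, 12, 3).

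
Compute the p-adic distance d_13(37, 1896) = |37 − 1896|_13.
d_13(37, 1896) = 1/169

Step 1 — x − y = 37 − 1896 = -1859. Step 2 — v_13(-1859) = 2 (factor: -1859 = −(13^2 · 11); the sign does not affect v_p). Step 3 — |x − y|_13 = 13^{-2} = 1/169.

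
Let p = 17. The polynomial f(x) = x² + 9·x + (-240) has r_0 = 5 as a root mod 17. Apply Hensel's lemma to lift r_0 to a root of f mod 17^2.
r_1 = 90 (mod 289)

Hensel: r_{i+1} = r_i − f(r_i)·(f′(r_i))^{-1} mod 17^{i+2}, f′(x) = 2x + 9. Iterate:
  r_0 = 5 (mod 17)
  r_1 = 90 (mod 289)
Final: r = 90 satisfies f(r) ≡ 0 mod 17^2.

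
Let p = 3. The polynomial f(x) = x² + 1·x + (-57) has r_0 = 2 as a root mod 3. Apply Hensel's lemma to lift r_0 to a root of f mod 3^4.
r_3 = 59 (mod 81)

Hensel: r_{i+1} = r_i − f(r_i)·(f′(r_i))^{-1} mod 3^{i+2}, f′(x) = 2x + 1. Iterate:
  r_0 = 2 (mod 3)
  r_1 = 5 (mod 9)
  r_2 = 5 (mod 27)
  r_3 = 59 (mod 81)
Final: r = 59 satisfies f(r) ≡ 0 mod 3^4.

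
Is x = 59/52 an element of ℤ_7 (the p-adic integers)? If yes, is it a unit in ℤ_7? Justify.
x ∈ ℤ_7^× (unit); v_7(x) = 0

ℤ_7 = {x ∈ ℚ_7 : v_7(x) ≥ 0} and ℤ_7^× = {x ∈ ℤ_7 : v_7(x) = 0}. Here v_7(59/52) = v_7(num) − v_7(den) = 0; compare against these criteria.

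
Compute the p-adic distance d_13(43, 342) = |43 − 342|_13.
d_13(43, 342) = 1/13

Step 1 — x − y = 43 − 342 = -299. Step 2 — v_13(-299) = 1 (factor: -299 = −(13^1 · 23); the sign does not affect v_p). Step 3 — |x − y|_13 = 13^{-1} = 1/13.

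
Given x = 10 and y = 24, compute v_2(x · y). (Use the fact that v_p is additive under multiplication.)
v_2(240) = 4

v_p(x) = 1 (factor: 10 = 2^1 · 5); v_p(y) = 3 (factor: 24 = 2^3 · 3). Additivity: v_p(xy) = v_p(x) + v_p(y) = 1 + 3 = 4. (Direct check: xy = 240 = 2^4 · (15).)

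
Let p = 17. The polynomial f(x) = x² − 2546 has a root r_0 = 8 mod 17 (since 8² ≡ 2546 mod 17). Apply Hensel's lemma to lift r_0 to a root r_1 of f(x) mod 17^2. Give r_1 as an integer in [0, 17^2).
r_1 = 127 (mod 289)

Hensel's recurrence: r_{i+1} = r_i − f(r_i)·(f′(r_i))^{-1} mod 17^{i+2}, with f′(x) = 2x. Iterate:
  r_0 = 8 (mod 17)
  r_1 = 127 (mod 289)
Final: r_1 = 127, and one checks f(r_1) ≡ 0 mod 17^2.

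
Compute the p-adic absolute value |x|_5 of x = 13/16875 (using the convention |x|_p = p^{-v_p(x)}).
|13/16875|_5 = 625

Step 1 — compute v_5(x) by factoring powers of 5 out of the numerator and denominator: v_5(13/16875) = -4. Step 2 — apply |x|_p = p^{-v_p(x)} = 5^{4} = 625.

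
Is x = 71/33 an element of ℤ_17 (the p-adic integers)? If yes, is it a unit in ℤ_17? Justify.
x ∈ ℤ_17^× (unit); v_17(x) = 0

ℤ_17 = {x ∈ ℚ_17 : v_17(x) ≥ 0} and ℤ_17^× = {x ∈ ℤ_17 : v_17(x) = 0}. Here v_17(71/33) = v_17(num) − v_17(den) = 0; compare against these criteria.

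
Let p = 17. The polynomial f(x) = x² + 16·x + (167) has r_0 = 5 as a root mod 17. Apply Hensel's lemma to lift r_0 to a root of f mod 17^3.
r_2 = 328 (mod 4913)

Hensel: r_{i+1} = r_i − f(r_i)·(f′(r_i))^{-1} mod 17^{i+2}, f′(x) = 2x + 16. Iterate:
  r_0 = 5 (mod 17)
  r_1 = 39 (mod 289)
  r_2 = 328 (mod 4913)
Final: r = 328 satisfies f(r) ≡ 0 mod 17^3.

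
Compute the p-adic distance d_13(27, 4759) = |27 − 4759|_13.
d_13(27, 4759) = 1/169

Step 1 — x − y = 27 − 4759 = -4732. Step 2 — v_13(-4732) = 2 (factor: -4732 = −(13^2 · 28); the sign does not affect v_p). Step 3 — |x − y|_13 = 13^{-2} = 1/169.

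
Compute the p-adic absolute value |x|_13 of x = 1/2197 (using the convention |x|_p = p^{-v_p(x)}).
|1/2197|_13 = 2197

Step 1 — compute v_13(x) by factoring powers of 13 out of the numerator and denominator: v_13(1/2197) = -3. Step 2 — apply |x|_p = p^{-v_p(x)} = 13^{3} = 2197.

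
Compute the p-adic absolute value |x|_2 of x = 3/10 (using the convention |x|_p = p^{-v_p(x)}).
|3/10|_2 = 2

Step 1 — compute v_2(x) by factoring powers of 2 out of the numerator and denominator: v_2(3/10) = -1. Step 2 — apply |x|_p = p^{-v_p(x)} = 2^{1} = 2.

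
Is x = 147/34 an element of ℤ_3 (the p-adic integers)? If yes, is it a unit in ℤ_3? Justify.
x ∈ ℤ_3 but not a unit; v_3(x) = 1 > 0

ℤ_3 = {x ∈ ℚ_3 : v_3(x) ≥ 0} and ℤ_3^× = {x ∈ ℤ_3 : v_3(x) = 0}. Here v_3(147/34) = v_3(num) − v_3(den) = 1; compare against these criteria.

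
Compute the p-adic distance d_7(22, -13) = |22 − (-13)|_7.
d_7(22, -13) = 1/7

Step 1 — x − y = 22 − (-13) = 35. Step 2 — v_7(35) = 1 (factor: 35 = (7^1 · 5); the sign does not affect v_p). Step 3 — |x − y|_7 = 7^{-1} = 1/7.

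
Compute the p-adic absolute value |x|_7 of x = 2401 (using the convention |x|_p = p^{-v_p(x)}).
|2401|_7 = 1/2401

Step 1 — compute v_7(x) by factoring powers of 7 out of the numerator and denominator: v_7(2401) = 4. Step 2 — apply |x|_p = p^{-v_p(x)} = 7^{-4} = 1/2401.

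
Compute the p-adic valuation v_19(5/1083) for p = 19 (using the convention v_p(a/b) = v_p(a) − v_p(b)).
v_19(5/1083) = -2

Factor powers of 19 from the numerator and denominator of the reduced fraction: 5 = 19^0 · 5 and 1083 = 19^2 · 3. Apply v_p(a/b) = v_p(a) − v_p(b): v_19(5/1083) = 0 − 2 = -2.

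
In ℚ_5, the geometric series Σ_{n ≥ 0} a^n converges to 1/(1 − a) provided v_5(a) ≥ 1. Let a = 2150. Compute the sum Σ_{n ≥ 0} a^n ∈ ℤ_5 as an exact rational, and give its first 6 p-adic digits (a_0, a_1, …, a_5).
Σ a^n = 1/(1 − a) = -1/2149;  first 6 digits = (1, 0, 1, 2, 4, 4)

v_5(a) = 2 ≥ 1, so the series converges in ℤ_5 to 1/(1 − a) = 1/(1 − 2150) = -1/2149. Expand this rational in ℤ_5: compute digits iteratively via d_i = x_i mod 5, x_{i+1} = (x_i − d_i)/5. The first 6 digits are (1, 0, 1, 2, 4, 4).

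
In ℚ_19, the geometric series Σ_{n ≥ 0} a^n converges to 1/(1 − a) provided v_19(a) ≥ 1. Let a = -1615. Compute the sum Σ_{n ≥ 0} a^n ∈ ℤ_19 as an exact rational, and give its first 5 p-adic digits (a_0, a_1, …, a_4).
Σ a^n = 1/(1 − a) = 1/1616;  first 5 digits = (1, 10, 0, 12, 3)

v_19(a) = 1 ≥ 1, so the series converges in ℤ_19 to 1/(1 − a) = 1/(1 − (-1615)) = 1/1616. Expand this rational in ℤ_19: compute digits iteratively via d_i = x_i mod 19, x_{i+1} = (x_i − d_i)/19. The first 5 digits are (1, 10, 0, 12, 3).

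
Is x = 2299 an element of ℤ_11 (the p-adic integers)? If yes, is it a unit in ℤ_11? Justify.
x ∈ ℤ_11 but not a unit; v_11(x) = 2 > 0

ℤ_11 = {x ∈ ℚ_11 : v_11(x) ≥ 0} and ℤ_11^× = {x ∈ ℤ_11 : v_11(x) = 0}. Here v_11(2299) = v_11(num) − v_11(den) = 2; compare against these criteria.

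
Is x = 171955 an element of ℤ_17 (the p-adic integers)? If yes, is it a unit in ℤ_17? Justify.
x ∈ ℤ_17 but not a unit; v_17(x) = 3 > 0

ℤ_17 = {x ∈ ℚ_17 : v_17(x) ≥ 0} and ℤ_17^× = {x ∈ ℤ_17 : v_17(x) = 0}. Here v_17(171955) = v_17(num) − v_17(den) = 3; compare against these criteria.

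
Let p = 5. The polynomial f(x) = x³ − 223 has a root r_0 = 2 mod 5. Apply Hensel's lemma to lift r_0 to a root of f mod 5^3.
r_2 = 122 (mod 125)

Hensel: r_{i+1} = r_i − f(r_i)/f′(r_i) mod 5^{i+2}, where f′(x) = 3x². Iterate:
  r_0 = 2 (mod 5)
  r_1 = 22 (mod 25)
  r_2 = 122 (mod 125)
Final: r = 122 with f(r) ≡ 0 mod 5^3.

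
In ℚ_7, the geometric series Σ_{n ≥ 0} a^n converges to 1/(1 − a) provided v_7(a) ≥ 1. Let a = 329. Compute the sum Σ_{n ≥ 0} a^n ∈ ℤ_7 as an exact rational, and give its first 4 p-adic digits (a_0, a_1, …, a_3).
Σ a^n = 1/(1 − a) = -1/328;  first 4 digits = (1, 5, 3, 0)

v_7(a) = 1 ≥ 1, so the series converges in ℤ_7 to 1/(1 − a) = 1/(1 − 329) = -1/328. Expand this rational in ℤ_7: compute digits iteratively via d_i = x_i mod 7, x_{i+1} = (x_i − d_i)/7. The first 4 digits are (1, 5, 3, 0).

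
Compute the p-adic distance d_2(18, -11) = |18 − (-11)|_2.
d_2(18, -11) = 1

Step 1 — x − y = 18 − (-11) = 29. Step 2 — v_2(29) = 0 (factor: 29 = (2^0 · 29); the sign does not affect v_p). Step 3 — |x − y|_2 = 2^{0} = 1.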